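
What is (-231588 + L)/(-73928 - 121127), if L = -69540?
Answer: 301128/195055 ≈ 1.5438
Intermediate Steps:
(-231588 + L)/(-73928 - 121127) = (-231588 - 69540)/(-73928 - 121127) = -301128/(-195055) = -301128*(-1/195055) = 301128/195055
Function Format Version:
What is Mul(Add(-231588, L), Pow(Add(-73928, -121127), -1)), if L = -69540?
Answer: Rational(301128, 195055) ≈ 1.5438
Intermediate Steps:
Mul(Add(-231588, L), Pow(Add(-73928, -121127), -1)) = Mul(Add(-231588, -69540), Pow(Add(-73928, -121127), -1)) = Mul(-301128, Pow(-195055, -1)) = Mul(-301128, Rational(-1, 195055)) = Rational(301128, 195055)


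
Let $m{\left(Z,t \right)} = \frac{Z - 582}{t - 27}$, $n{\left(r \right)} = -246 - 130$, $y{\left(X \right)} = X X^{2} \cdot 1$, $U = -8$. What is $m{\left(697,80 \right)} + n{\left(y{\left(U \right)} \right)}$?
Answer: $- \frac{19813}{53} \approx -373.83$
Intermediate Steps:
$y{\left(X \right)} = X^{3}$ ($y{\left(X \right)} = X^{3} \cdot 1 = X^{3}$)
$n{\left(r \right)} = -376$ ($n{\left(r \right)} = -246 - 130 = -376$)
$m{\left(Z,t \right)} = \frac{-582 + Z}{-27 + t}$
$m{\left(697,80 \right)} + n{\left(y{\left(U \right)} \right)} = \frac{-582 + 697}{-27 + 80} - 376 = \frac{1}{53} \cdot 115 - 376 = \frac{115}{53} - 376 = - \frac{19813}{53}$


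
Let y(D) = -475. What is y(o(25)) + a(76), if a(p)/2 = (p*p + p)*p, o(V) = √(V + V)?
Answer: 889029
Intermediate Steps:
o(V) = √2*√V (o(V) = √(2*V) = √2*√V)
a(p) = 2*p*(p + p²) (a(p) = 2*((p*p + p)*p) = 2*((p² + p)*p) = 2*((p + p²)*p) = 2*(p*(p + p²)) = 2*p*(p + p²))
y(o(25)) + a(76) = -475 + 2*76²*(1 + 76) = -475 + 2*5776*77 = -475 + 889504 = 889029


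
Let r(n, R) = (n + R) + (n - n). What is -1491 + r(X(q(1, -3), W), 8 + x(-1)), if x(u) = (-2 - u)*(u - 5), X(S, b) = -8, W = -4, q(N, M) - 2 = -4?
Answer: -1485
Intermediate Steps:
q(N, M) = -2 (q(N, M) = 2 - 4 = -2)
x(u) = (-5 + u)*(-2 - u) (x(u) = (-2 - u)*(-5 + u) = (-5 + u)*(-2 - u))
r(n, R) = R + n (r(n, R) = (R + n) + 0 = R + n)
-1491 + r(X(q(1, -3), W), 8 + x(-1)) = -1491 + ((8 + (10 - 1*(-1)**2 + 3*(-1))) - 8) = -1491 + ((8 + (10 - 1*1 - 3)) - 8) = -1491 + ((8 + (10 - 1 - 3)) - 8) = -1491 + ((8 + 6) - 8) = -1491 + (14 - 8) = -1491 + 6 = -1485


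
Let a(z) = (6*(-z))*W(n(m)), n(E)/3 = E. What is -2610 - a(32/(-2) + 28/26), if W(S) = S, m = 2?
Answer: -40914/13 ≈ -3147.2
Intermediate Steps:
n(E) = 3*E
a(z) = -36*z (a(z) = (6*(-z))*(3*2) = -6*z*6 = -36*z)
-2610 - a(32/(-2) + 28/26) = -2610 - (-36)*(32/(-2) + 28/26) = -2610 - (-36)*(32*(-1/2) + 28*(1/26)) = -2610 - (-36)*(-16 + 14/13) = -2610 - (-36)*(-194)/13 = -2610 - 1*6984/13 = -2610 - 6984/13 = -40914/13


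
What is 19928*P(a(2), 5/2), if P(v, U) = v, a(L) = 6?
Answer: 119568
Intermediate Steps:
19928*P(a(2), 5/2) = 19928*6 = 119568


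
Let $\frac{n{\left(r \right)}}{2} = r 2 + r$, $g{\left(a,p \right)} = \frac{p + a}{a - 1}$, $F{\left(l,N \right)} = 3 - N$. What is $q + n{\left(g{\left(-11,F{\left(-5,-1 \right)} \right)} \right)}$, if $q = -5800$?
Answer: $- \frac{11593}{2} \approx -5796.5$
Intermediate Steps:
$g{\left(a,p \right)} = \frac{a + p}{-1 + a}$
$n{\left(r \right)} = 6 r$ ($n{\left(r \right)} = 2 \left(r 2 + r\right) = 2 \left(2 r + r\right) = 2 \cdot 3 r = 6 r$)
$q + n{\left(g{\left(-11,F{\left(-5,-1 \right)} \right)} \right)} = -5800 + 6 \frac{-11 + \left(3 - -1\right)}{-1 - 11} = -5800 + 6 \frac{-11 + \left(3 + 1\right)}{-12} = -5800 + 6 \left(- \frac{-11 + 4}{12}\right) = -5800 + 6 \left(\left(- \frac{1}{12}\right) \left(-7\right)\right) = -5800 + 6 \cdot \frac{7}{12} = -5800 + \frac{7}{2} = - \frac{11593}{2}$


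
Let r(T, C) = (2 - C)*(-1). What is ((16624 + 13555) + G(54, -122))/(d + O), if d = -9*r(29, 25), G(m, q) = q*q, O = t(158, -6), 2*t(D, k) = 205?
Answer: -90126/209 ≈ -431.22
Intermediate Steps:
t(D, k) = 205/2 (t(D, k) = (½)*205 = 205/2)
O = 205/2 ≈ 102.50
r(T, C) = -2 + C
G(m, q) = q²
d = -207 (d = -9*(-2 + 25) = -9*23 = -207)
((16624 + 13555) + G(54, -122))/(d + O) = ((16624 + 13555) + (-122)²)/(-207 + 205/2) = (30179 + 14884)/(-209/2) = 45063*(-2/209) = -90126/209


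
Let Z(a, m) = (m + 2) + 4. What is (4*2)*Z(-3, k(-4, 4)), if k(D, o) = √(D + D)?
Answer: 48 + 16*I*√2 ≈ 48.0 + 22.627*I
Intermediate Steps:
k(D, o) = √2*√D (k(D, o) = √(2*D) = √2*√D)
Z(a, m) = 6 + m (Z(a, m) = (2 + m) + 4 = 6 + m)
(4*2)*Z(-3, k(-4, 4)) = (4*2)*(6 + √2*√(-4)) = 8*(6 + √2*(2*I)) = 8*(6 + 2*I*√2) = 48 + 16*I*√2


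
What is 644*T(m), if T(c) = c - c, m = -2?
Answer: 0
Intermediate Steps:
T(c) = 0
644*T(m) = 644*0 = 0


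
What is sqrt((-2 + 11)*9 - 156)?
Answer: 5*I*sqrt(3) ≈ 8.6602*I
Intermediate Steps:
sqrt((-2 + 11)*9 - 156) = sqrt(9*9 - 156) = sqrt(81 - 156) = sqrt(-75) = 5*I*sqrt(3)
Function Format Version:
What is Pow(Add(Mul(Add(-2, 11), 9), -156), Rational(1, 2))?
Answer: Mul(5, I, Pow(3, Rational(1, 2))) ≈ Mul(8.6602, I)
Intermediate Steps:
Pow(Add(Mul(Add(-2, 11), 9), -156), Rational(1, 2)) = Pow(Add(Mul(9, 9), -156), Rational(1, 2)) = Pow(Add(81, -156), Rational(1, 2)) = Pow(-75, Rational(1, 2)) = Mul(5, I, Pow(3, Rational(1, 2)))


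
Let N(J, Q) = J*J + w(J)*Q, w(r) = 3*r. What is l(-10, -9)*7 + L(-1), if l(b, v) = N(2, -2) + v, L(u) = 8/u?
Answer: -127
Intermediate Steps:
N(J, Q) = J² + 3*J*Q (N(J, Q) = J*J + (3*J)*Q = J² + 3*J*Q)
l(b, v) = -8 + v (l(b, v) = 2*(2 + 3*(-2)) + v = 2*(2 - 6) + v = 2*(-4) + v = -8 + v)
l(-10, -9)*7 + L(-1) = (-8 - 9)*7 + 8/(-1) = -17*7 + 8*(-1) = -119 - 8 = -127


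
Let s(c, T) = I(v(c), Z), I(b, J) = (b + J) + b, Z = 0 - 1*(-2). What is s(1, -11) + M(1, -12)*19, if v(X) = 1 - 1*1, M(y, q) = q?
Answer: -226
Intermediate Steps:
v(X) = 0 (v(X) = 1 - 1 = 0)
Z = 2 (Z = 0 + 2 = 2)
I(b, J) = J + 2*b (I(b, J) = (J + b) + b = J + 2*b)
s(c, T) = 2 (s(c, T) = 2 + 2*0 = 2 + 0 = 2)
s(1, -11) + M(1, -12)*19 = 2 - 12*19 = 2 - 228 = -226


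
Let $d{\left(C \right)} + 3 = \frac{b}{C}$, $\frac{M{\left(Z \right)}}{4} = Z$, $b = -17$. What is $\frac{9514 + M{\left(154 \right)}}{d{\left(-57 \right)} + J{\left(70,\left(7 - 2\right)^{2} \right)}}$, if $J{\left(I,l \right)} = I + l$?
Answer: $\frac{577410}{5261} \approx 109.75$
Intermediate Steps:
$M{\left(Z \right)} = 4 Z$
$d{\left(C \right)} = -3 - \frac{17}{C}$
$\frac{9514 + M{\left(154 \right)}}{d{\left(-57 \right)} + J{\left(70,\left(7 - 2\right)^{2} \right)}} = \frac{9514 + 4 \cdot 154}{\left(-3 - \frac{17}{-57}\right) + \left(70 + \left(7 - 2\right)^{2}\right)} = \frac{9514 + 616}{\left(-3 - - \frac{17}{57}\right) + \left(70 + 5^{2}\right)} = \frac{10130}{\left(-3 + \frac{17}{57}\right) + \left(70 + 25\right)} = \frac{10130}{- \frac{154}{57} + 95} = \frac{10130}{\frac{5261}{57}} = 10130 \cdot \frac{57}{5261} = \frac{577410}{5261}$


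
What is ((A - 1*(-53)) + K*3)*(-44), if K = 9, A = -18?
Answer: -2728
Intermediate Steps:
((A - 1*(-53)) + K*3)*(-44) = ((-18 - 1*(-53)) + 9*3)*(-44) = ((-18 + 53) + 27)*(-44) = (35 + 27)*(-44) = 62*(-44) = -2728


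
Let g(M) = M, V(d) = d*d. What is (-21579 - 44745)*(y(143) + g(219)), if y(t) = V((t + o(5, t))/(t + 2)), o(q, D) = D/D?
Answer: -306762494364/21025 ≈ -1.4590e+7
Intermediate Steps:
o(q, D) = 1
V(d) = d**2
y(t) = (1 + t)**2/(2 + t)**2 (y(t) = ((t + 1)/(t + 2))**2 = ((1 + t)/(2 + t))**2 = (1 + t)**2/(2 + t)**2)
(-21579 - 44745)*(y(143) + g(219)) = (-21579 - 44745)*((1 + 143)**2/(2 + 143)**2 + 219) = -66324*(144**2/145**2 + 219) = -66324*(20736*(1/21025) + 219) = -66324*(20736/21025 + 219) = -66324*4625211/21025 = -306762494364/21025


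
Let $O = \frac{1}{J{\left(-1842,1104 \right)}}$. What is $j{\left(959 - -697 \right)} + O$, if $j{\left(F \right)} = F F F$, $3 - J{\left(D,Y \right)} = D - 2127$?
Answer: $\frac{18038077028353}{3972} \approx 4.5413 \cdot 10^{9}$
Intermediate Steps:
$J{\left(D,Y \right)} = 2130 - D$ ($J{\left(D,Y \right)} = 3 - \left(D - 2127\right) = 3 - \left(-2127 + D\right) = 2130 - D$)
$j{\left(F \right)} = F^{3}$ ($j{\left(F \right)} = F^{2} F = F^{3}$)
$O = \frac{1}{3972}$ ($O = \frac{1}{2130 - -1842} = \frac{1}{2130 + 1842} = \frac{1}{3972} \approx 0.00025176$)
$j{\left(959 - -697 \right)} + O = \left(959 - -697\right)^{3} + \frac{1}{3972} = \left(959 + 697\right)^{3} + \frac{1}{3972} = 1656^{3} + \frac{1}{3972} = 4541308416 + \frac{1}{3972} = \frac{18038077028353}{3972}$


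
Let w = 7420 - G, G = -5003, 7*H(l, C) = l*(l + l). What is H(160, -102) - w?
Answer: -35761/7 ≈ -5108.7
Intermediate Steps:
H(l, C) = 2*l²/7 (H(l, C) = (l*(l + l))/7 = (l*(2*l))/7 = (2*l²)/7 = 2*l²/7)
w = 12423 (w = 7420 - 1*(-5003) = 7420 + 5003 = 12423)
H(160, -102) - w = (2/7)*160² - 1*12423 = (2/7)*25600 - 12423 = 51200/7 - 12423 = -35761/7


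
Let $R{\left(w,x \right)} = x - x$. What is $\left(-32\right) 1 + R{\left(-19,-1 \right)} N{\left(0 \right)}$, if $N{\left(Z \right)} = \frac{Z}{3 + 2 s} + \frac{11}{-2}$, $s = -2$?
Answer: $-32$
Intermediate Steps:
$R{\left(w,x \right)} = 0$
$N{\left(Z \right)} = - \frac{11}{2} - Z$ ($N{\left(Z \right)} = \frac{Z}{3 + 2 \left(-2\right)} + \frac{11}{-2} = \frac{Z}{3 - 4} + 11 \left(- \frac{1}{2}\right) = \frac{Z}{-1} - \frac{11}{2} = Z \left(-1\right) - \frac{11}{2} = - Z - \frac{11}{2} = - \frac{11}{2} - Z$)
$\left(-32\right) 1 + R{\left(-19,-1 \right)} N{\left(0 \right)} = \left(-32\right) 1 + 0 \left(- \frac{11}{2} - 0\right) = -32 + 0 \left(- \frac{11}{2} + 0\right) = -32 + 0 \left(- \frac{11}{2}\right) = -32 + 0 = -32$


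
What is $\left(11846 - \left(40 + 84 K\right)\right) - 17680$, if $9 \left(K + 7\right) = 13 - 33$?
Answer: $- \frac{15298}{3} \approx -5099.3$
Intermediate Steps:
$K = - \frac{83}{9}$ ($K = -7 + \frac{13 - 33}{9} = -7 + \frac{1}{9} \left(-20\right) = -7 - \frac{20}{9} = - \frac{83}{9} \approx -9.2222$)
$\left(11846 - \left(40 + 84 K\right)\right) - 17680 = \left(11846 - - \frac{2204}{3}\right) - 17680 = \left(11846 + \left(\frac{2324}{3} - 40\right)\right) - 17680 = \left(11846 + \frac{2204}{3}\right) - 17680 = \frac{37742}{3} - 17680 = - \frac{15298}{3}$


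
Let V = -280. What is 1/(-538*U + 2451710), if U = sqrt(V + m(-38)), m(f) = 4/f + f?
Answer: 23291245/57104252978718 + 269*I*sqrt(28709)/28552126489359 ≈ 4.0787e-7 + 1.5963e-9*I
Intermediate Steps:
m(f) = f + 4/f
U = 2*I*sqrt(28709)/19 (U = sqrt(-280 + (-38 + 4/(-38))) = sqrt(-280 + (-38 + 4*(-1/38))) = sqrt(-280 + (-38 - 2/19)) = sqrt(-280 - 724/19) = sqrt(-6044/19) = 2*I*sqrt(28709)/19 ≈ 17.836*I)
1/(-538*U + 2451710) = 1/(-1076*I*sqrt(28709)/19 + 2451710) = 1/(2451710 - 1076*I*sqrt(28709)/19)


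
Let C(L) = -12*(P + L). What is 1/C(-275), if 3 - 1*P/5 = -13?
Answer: 1/2340 ≈ 0.00042735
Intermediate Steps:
P = 80 (P = 15 - 5*(-13) = 15 + 65 = 80)
C(L) = -960 - 12*L (C(L) = -12*(80 + L) = -960 - 12*L)
1/C(-275) = 1/(-960 - 12*(-275)) = 1/(-960 + 3300) = 1/2340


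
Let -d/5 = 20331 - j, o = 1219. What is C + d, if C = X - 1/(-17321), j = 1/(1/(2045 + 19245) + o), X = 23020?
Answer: -35348274072969724/449523443031 ≈ -78635.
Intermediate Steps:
j = 21290/25952511 (j = 1/(1/(2045 + 19245) + 1219) = 1/(1/21290 + 1219) = 1/(25952511/21290) = 21290/25952511 ≈ 0.00082034)
d = -2638202399255/25952511 (d = -5*(20331 - 1*21290/25952511) = -5*(20331 - 21290/25952511) = -5*527640479851/25952511 = -2638202399255/25952511 ≈ -1.0166e+5)
C = 398729421/17321 (C = 23020 - 1/(-17321) = 23020 - 1*(-1/17321) = 23020 + 1/17321 = 398729421/17321 ≈ 23020.)
C + d = 398729421/17321 - 2638202399255/25952511 = -35348274072969724/449523443031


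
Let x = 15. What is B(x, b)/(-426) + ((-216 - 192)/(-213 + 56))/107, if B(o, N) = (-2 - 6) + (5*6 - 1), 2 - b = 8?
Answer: -59657/2385458 ≈ -0.025009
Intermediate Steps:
b = -6 (b = 2 - 1*8 = 2 - 8 = -6)
B(o, N) = 21 (B(o, N) = -8 + (30 - 1) = -8 + 29 = 21)
B(x, b)/(-426) + ((-216 - 192)/(-213 + 56))/107 = 21/(-426) + ((-216 - 192)/(-213 + 56))/107 = 21*(-1/426) - 408/(-157)*(1/107) = -7/142 - 408*(-1/157)*(1/107) = -7/142 + (408/157)*(1/107) = -7/142 + 408/16799 = -59657/2385458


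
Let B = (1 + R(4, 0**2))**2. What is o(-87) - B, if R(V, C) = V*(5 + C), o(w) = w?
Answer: -528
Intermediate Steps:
B = 441 (B = (1 + 4*(5 + 0**2))**2 = (1 + 4*(5 + 0))**2 = (1 + 4*5)**2 = (1 + 20)**2 = 21**2 = 441)
o(-87) - B = -87 - 1*441 = -87 - 441 = -528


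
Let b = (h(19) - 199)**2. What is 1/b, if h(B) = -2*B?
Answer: 1/56169 ≈ 1.7803e-5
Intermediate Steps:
b = 56169 (b = (-2*19 - 199)**2 = (-38 - 199)**2 = (-237)**2 = 56169)
1/b = 1/56169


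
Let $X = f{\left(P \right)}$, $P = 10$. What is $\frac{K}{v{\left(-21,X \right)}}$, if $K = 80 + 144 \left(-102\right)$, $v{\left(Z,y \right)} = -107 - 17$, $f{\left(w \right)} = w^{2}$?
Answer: $\frac{3652}{31} \approx 117.81$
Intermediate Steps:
$X = 100$ ($X = 10^{2} = 100$)
$v{\left(Z,y \right)} = -124$ ($v{\left(Z,y \right)} = -107 - 17 = -124$)
$K = -14608$ ($K = 80 - 14688 = -14608$)
$\frac{K}{v{\left(-21,X \right)}} = - \frac{14608}{-124} = \left(-14608\right) \left(- \frac{1}{124}\right) = \frac{3652}{31}$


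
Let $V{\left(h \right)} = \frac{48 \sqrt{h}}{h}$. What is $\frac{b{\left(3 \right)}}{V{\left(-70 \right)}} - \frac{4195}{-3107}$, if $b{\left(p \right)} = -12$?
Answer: $\frac{4195}{3107} - \frac{i \sqrt{70}}{4} \approx 1.3502 - 2.0917 i$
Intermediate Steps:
$V{\left(h \right)} = \frac{48}{\sqrt{h}}$
$\frac{b{\left(3 \right)}}{V{\left(-70 \right)}} - \frac{4195}{-3107} = - \frac{12}{48 \frac{1}{\sqrt{-70}}} - \frac{4195}{-3107} = - \frac{12}{48 \left(- \frac{i \sqrt{70}}{70}\right)} - - \frac{4195}{3107} = - \frac{12}{\left(- \frac{24}{35}\right) i \sqrt{70}} + \frac{4195}{3107} = - 12 \frac{i \sqrt{70}}{48} + \frac{4195}{3107} = - \frac{i \sqrt{70}}{4} + \frac{4195}{3107} = \frac{4195}{3107} - \frac{i \sqrt{70}}{4}$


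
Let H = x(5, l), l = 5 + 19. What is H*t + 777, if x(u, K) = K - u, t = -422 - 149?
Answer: -10072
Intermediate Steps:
l = 24
t = -571
H = 19 (H = 24 - 1*5 = 24 - 5 = 19)
H*t + 777 = 19*(-571) + 777 = -10849 + 777 = -10072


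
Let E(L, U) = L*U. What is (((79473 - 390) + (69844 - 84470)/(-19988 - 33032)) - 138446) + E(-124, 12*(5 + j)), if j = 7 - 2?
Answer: -1968174617/26510 ≈ -74243.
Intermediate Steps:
j = 5
(((79473 - 390) + (69844 - 84470)/(-19988 - 33032)) - 138446) + E(-124, 12*(5 + j)) = (((79473 - 390) + (69844 - 84470)/(-19988 - 33032)) - 138446) - 1488*(5 + 5) = ((79083 - 14626/(-53020)) - 138446) - 1488*10 = ((79083 - 14626*(-1/53020)) - 138446) - 124*120 = ((79083 + 7313/26510) - 138446) - 14880 = (2096497643/26510 - 138446) - 14880 = -1573705817/26510 - 14880 = -1968174617/26510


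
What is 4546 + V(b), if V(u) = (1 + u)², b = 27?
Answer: 5330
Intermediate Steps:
4546 + V(b) = 4546 + (1 + 27)² = 4546 + 28² = 4546 + 784 = 5330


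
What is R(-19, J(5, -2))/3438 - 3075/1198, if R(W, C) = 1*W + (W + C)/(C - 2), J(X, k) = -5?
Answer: -18533383/7207767 ≈ -2.5713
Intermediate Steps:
R(W, C) = W + (C + W)/(-2 + C)
R(-19, J(5, -2))/3438 - 3075/1198 = ((-5 - 1*(-19) - 5*(-19))/(-2 - 5))/3438 - 3075/1198 = ((-5 + 19 + 95)/(-7))*(1/3438) - 3075*1/1198 = -⅐*109*(1/3438) - 3075/1198 = -109/7*1/3438 - 3075/1198 = -109/24066 - 3075/1198 = -18533383/7207767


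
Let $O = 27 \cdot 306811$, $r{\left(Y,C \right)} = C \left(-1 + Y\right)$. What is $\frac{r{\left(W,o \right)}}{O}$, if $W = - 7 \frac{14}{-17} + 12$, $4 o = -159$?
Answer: $- \frac{5035}{62589444} \approx -8.0445 \cdot 10^{-5}$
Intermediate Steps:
$o = - \frac{159}{4}$ ($o = \frac{1}{4} \left(-159\right) = - \frac{159}{4} \approx -39.75$)
$W = \frac{302}{17}$ ($W = - 7 \cdot 14 \left(- \frac{1}{17}\right) + 12 = \left(-7\right) \left(- \frac{14}{17}\right) + 12 = \frac{98}{17} + 12 = \frac{302}{17} \approx 17.765$)
$O = 8283897$
$\frac{r{\left(W,o \right)}}{O} = \frac{\left(- \frac{159}{4}\right) \left(-1 + \frac{302}{17}\right)}{8283897} = \left(- \frac{159}{4}\right) \frac{285}{17} \cdot \frac{1}{8283897} = \left(- \frac{45315}{68}\right) \frac{1}{8283897} = - \frac{5035}{62589444}$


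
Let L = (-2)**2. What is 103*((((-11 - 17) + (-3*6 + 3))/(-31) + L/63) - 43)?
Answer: -8358038/1953 ≈ -4279.6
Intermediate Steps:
L = 4
103*((((-11 - 17) + (-3*6 + 3))/(-31) + L/63) - 43) = 103*((((-11 - 17) + (-3*6 + 3))/(-31) + 4/63) - 43) = 103*(((-28 + (-18 + 3))*(-1/31) + 4*(1/63)) - 43) = 103*(((-28 - 15)*(-1/31) + 4/63) - 43) = 103*((-43*(-1/31) + 4/63) - 43) = 103*((43/31 + 4/63) - 43) = 103*(2833/1953 - 43) = 103*(-81146/1953) = -8358038/1953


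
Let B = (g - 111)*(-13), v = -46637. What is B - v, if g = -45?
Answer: 48665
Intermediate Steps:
B = 2028 (B = (-45 - 111)*(-13) = -156*(-13) = 2028)
B - v = 2028 - 1*(-46637) = 2028 + 46637 = 48665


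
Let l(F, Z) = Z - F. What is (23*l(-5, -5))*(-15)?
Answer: 0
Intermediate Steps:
(23*l(-5, -5))*(-15) = (23*(-5 - 1*(-5)))*(-15) = (23*(-5 + 5))*(-15) = (23*0)*(-15) = 0*(-15) = 0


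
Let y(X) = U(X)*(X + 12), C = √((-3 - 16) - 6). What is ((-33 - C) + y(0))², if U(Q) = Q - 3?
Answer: 4736 + 690*I ≈ 4736.0 + 690.0*I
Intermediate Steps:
U(Q) = -3 + Q
C = 5*I (C = √(-19 - 6) = √(-25) = 5*I ≈ 5.0*I)
y(X) = (-3 + X)*(12 + X) (y(X) = (-3 + X)*(X + 12) = (-3 + X)*(12 + X))
((-33 - C) + y(0))² = ((-33 - 5*I) + (-3 + 0)*(12 + 0))² = ((-33 - 5*I) - 3*12)² = ((-33 - 5*I) - 36)² = (-69 - 5*I)²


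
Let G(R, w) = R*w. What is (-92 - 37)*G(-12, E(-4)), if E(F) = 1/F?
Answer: -387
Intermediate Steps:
(-92 - 37)*G(-12, E(-4)) = (-92 - 37)*(-12/(-4)) = -(-1548)*(-1)/4 = -129*3 = -387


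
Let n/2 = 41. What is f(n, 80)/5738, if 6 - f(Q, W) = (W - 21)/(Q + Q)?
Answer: 925/941032 ≈ 0.00098296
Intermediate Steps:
n = 82 (n = 2*41 = 82)
f(Q, W) = 6 - (-21 + W)/(2*Q) (f(Q, W) = 6 - (W - 21)/(Q + Q) = 6 - (-21 + W)/(2*Q))
f(n, 80)/5738 = ((½)*(21 - 1*80 + 12*82)/82)/5738 = ((½)*(1/82)*(21 - 80 + 984))*(1/5738) = ((½)*(1/82)*925)*(1/5738) = (925/164)*(1/5738) = 925/941032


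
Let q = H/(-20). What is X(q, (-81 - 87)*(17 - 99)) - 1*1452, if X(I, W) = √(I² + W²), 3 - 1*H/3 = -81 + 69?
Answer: -1452 + 3*√337383433/4 ≈ 12324.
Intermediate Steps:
H = 45 (H = 9 - 3*(-81 + 69) = 9 - 3*(-12) = 9 + 36 = 45)
q = -9/4 (q = 45/(-20) = 45*(-1/20) = -9/4 ≈ -2.2500)
X(q, (-81 - 87)*(17 - 99)) - 1*1452 = √((-9/4)² + ((-81 - 87)*(17 - 99))²) - 1*1452 = √(81/16 + (-168*(-82))²) - 1452 = √(81/16 + 13776²) - 1452 = √(81/16 + 189778176) - 1452 = √(3036450897/16) - 1452 = 3*√337383433/4 - 1452 = -1452 + 3*√337383433/4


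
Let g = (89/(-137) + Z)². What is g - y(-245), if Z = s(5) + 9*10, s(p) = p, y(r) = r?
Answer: 171679881/18769 ≈ 9147.0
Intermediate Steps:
Z = 95 (Z = 5 + 9*10 = 5 + 90 = 95)
g = 167081476/18769 (g = (89/(-137) + 95)² = (89*(-1/137) + 95)² = (-89/137 + 95)² = (12926/137)² = 167081476/18769 ≈ 8902.0)
g - y(-245) = 167081476/18769 - 1*(-245) = 167081476/18769 + 245 = 171679881/18769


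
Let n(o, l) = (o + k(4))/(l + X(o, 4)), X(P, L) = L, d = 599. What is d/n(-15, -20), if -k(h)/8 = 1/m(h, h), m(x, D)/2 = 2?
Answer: 9584/17 ≈ 563.76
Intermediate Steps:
m(x, D) = 4 (m(x, D) = 2*2 = 4)
k(h) = -2 (k(h) = -8/4 = -8*1/4 = -2)
n(o, l) = (-2 + o)/(4 + l) (n(o, l) = (o - 2)/(l + 4) = (-2 + o)/(4 + l))
d/n(-15, -20) = 599/(((-2 - 15)/(4 - 20))) = 599/((-17/(-16))) = 599/((-1/16*(-17))) = 599/(17/16) = 599*(16/17) = 9584/17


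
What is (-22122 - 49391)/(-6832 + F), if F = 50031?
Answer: -5501/3323 ≈ -1.6554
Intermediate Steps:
(-22122 - 49391)/(-6832 + F) = (-22122 - 49391)/(-6832 + 50031) = -71513/43199 = -71513*1/43199 = -5501/3323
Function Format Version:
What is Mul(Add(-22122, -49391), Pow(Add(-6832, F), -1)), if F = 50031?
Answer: Rational(-5501, 3323) ≈ -1.6554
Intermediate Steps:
Mul(Add(-22122, -49391), Pow(Add(-6832, F), -1)) = Mul(Add(-22122, -49391), Pow(Add(-6832, 50031), -1)) = Mul(-71513, Pow(43199, -1)) = Mul(-71513, Rational(1, 43199)) = Rational(-5501, 3323)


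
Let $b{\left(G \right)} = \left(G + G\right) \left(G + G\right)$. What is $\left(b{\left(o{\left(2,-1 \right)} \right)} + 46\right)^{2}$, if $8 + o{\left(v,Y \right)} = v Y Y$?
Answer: $36100$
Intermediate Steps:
$o{\left(v,Y \right)} = -8 + v Y^{2}$ ($o{\left(v,Y \right)} = -8 + v Y Y = -8 + Y v Y = -8 + v Y^{2}$)
$b{\left(G \right)} = 4 G^{2}$ ($b{\left(G \right)} = 2 G 2 G = 4 G^{2}$)
$\left(b{\left(o{\left(2,-1 \right)} \right)} + 46\right)^{2} = \left(4 \left(-8 + 2 \left(-1\right)^{2}\right)^{2} + 46\right)^{2} = \left(4 \left(-8 + 2 \cdot 1\right)^{2} + 46\right)^{2} = \left(4 \left(-8 + 2\right)^{2} + 46\right)^{2} = \left(4 \left(-6\right)^{2} + 46\right)^{2} = \left(4 \cdot 36 + 46\right)^{2} = \left(144 + 46\right)^{2} = 190^{2} = 36100$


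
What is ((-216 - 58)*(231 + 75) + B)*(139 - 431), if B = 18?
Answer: 24477192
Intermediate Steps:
((-216 - 58)*(231 + 75) + B)*(139 - 431) = ((-216 - 58)*(231 + 75) + 18)*(139 - 431) = (-274*306 + 18)*(-292) = (-83844 + 18)*(-292) = -83826*(-292) = 24477192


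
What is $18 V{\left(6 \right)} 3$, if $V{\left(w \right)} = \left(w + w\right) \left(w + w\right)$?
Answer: $7776$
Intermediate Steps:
$V{\left(w \right)} = 4 w^{2}$ ($V{\left(w \right)} = 2 w 2 w = 4 w^{2}$)
$18 V{\left(6 \right)} 3 = 18 \cdot 4 \cdot 6^{2} \cdot 3 = 18 \cdot 4 \cdot 36 \cdot 3 = 18 \cdot 144 \cdot 3 = 2592 \cdot 3 = 7776$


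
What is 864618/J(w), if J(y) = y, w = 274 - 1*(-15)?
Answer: 864618/289 ≈ 2991.8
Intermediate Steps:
w = 289 (w = 274 + 15 = 289)
864618/J(w) = 864618/289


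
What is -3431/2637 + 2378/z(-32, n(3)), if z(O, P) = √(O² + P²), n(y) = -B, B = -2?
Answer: -3431/2637 + 1189*√257/257 ≈ 72.867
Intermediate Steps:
n(y) = 2 (n(y) = -1*(-2) = 2)
-3431/2637 + 2378/z(-32, n(3)) = -3431/2637 + 2378/(√((-32)² + 2²)) = -3431*1/2637 + 2378/(√(1024 + 4)) = -3431/2637 + 2378/(√1028) = -3431/2637 + 2378/((2*√257)) = -3431/2637 + 2378*(√257/514) = -3431/2637 + 1189*√257/257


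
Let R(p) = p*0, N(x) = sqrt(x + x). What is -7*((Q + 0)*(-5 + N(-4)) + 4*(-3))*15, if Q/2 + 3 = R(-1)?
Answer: -1890 + 1260*I*sqrt(2) ≈ -1890.0 + 1781.9*I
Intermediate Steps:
N(x) = sqrt(2)*sqrt(x) (N(x) = sqrt(2*x) = sqrt(2)*sqrt(x))
R(p) = 0
Q = -6 (Q = -6 + 2*0 = -6 + 0 = -6)
-7*((Q + 0)*(-5 + N(-4)) + 4*(-3))*15 = -7*((-6 + 0)*(-5 + sqrt(2)*sqrt(-4)) + 4*(-3))*15 = -7*(-6*(-5 + sqrt(2)*(2*I)) - 12)*15 = -7*(-6*(-5 + 2*I*sqrt(2)) - 12)*15 = -7*((30 - 12*I*sqrt(2)) - 12)*15 = -7*(18 - 12*I*sqrt(2))*15 = (-126 + 84*I*sqrt(2))*15 = -1890 + 1260*I*sqrt(2)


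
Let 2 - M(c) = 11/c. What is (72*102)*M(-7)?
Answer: 183600/7 ≈ 26229.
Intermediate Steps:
M(c) = 2 - 11/c
(72*102)*M(-7) = (72*102)*(2 - 11/(-7)) = 7344*(2 - 11*(-1/7)) = 7344*(2 + 11/7) = 7344*(25/7) = 183600/7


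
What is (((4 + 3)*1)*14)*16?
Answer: 1568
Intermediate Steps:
(((4 + 3)*1)*14)*16 = ((7*1)*14)*16 = (7*14)*16 = 98*16 = 1568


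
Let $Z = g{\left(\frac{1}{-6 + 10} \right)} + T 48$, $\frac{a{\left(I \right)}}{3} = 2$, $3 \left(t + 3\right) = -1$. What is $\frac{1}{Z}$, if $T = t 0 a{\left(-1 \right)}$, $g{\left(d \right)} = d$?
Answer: $4$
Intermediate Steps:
$t = - \frac{10}{3}$ ($t = -3 + \frac{1}{3} \left(-1\right) = -3 - \frac{1}{3} = - \frac{10}{3} \approx -3.3333$)
$a{\left(I \right)} = 6$ ($a{\left(I \right)} = 3 \cdot 2 = 6$)
$T = 0$ ($T = \left(- \frac{10}{3}\right) 0 \cdot 6 = 0 \cdot 6 = 0$)
$Z = \frac{1}{4}$ ($Z = \frac{1}{-6 + 10} + 0 \cdot 48 = \frac{1}{4} + 0 = \frac{1}{4} \approx 0.25$)
$\frac{1}{Z} = \frac{1}{\frac{1}{4}} = 4$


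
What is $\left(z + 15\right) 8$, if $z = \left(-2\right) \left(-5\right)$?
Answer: $200$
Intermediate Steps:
$z = 10$
$\left(z + 15\right) 8 = \left(10 + 15\right) 8 = 25 \cdot 8 = 200$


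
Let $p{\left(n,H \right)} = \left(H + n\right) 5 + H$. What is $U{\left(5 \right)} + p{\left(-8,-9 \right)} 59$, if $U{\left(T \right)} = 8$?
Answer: $-5538$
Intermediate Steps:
$p{\left(n,H \right)} = 5 n + 6 H$ ($p{\left(n,H \right)} = \left(5 H + 5 n\right) + H = 5 n + 6 H$)
$U{\left(5 \right)} + p{\left(-8,-9 \right)} 59 = 8 + \left(5 \left(-8\right) + 6 \left(-9\right)\right) 59 = 8 + \left(-40 - 54\right) 59 = 8 - 5546 = -5538$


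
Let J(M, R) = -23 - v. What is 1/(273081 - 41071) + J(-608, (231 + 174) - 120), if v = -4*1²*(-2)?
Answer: -7192309/232010 ≈ -31.000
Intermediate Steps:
v = 8 (v = -4*1*(-2) = -4*(-2) = 8)
J(M, R) = -31 (J(M, R) = -23 - 1*8 = -23 - 8 = -31)
1/(273081 - 41071) + J(-608, (231 + 174) - 120) = 1/(273081 - 41071) - 31 = 1/232010 - 31 = -7192309/232010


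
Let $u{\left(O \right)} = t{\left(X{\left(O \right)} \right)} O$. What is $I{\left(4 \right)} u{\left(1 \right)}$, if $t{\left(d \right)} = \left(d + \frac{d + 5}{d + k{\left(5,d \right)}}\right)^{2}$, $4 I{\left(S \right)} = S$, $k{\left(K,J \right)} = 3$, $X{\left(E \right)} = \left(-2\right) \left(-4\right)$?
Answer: $\frac{10201}{121} \approx 84.306$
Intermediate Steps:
$X{\left(E \right)} = 8$
$I{\left(S \right)} = \frac{S}{4}$
$t{\left(d \right)} = \left(d + \frac{5 + d}{3 + d}\right)^{2}$ ($t{\left(d \right)} = \left(d + \frac{d + 5}{d + 3}\right)^{2} = \left(d + \frac{5 + d}{3 + d}\right)^{2}$)
$u{\left(O \right)} = \frac{10201 O}{121}$ ($u{\left(O \right)} = \frac{\left(5 + 8^{2} + 4 \cdot 8\right)^{2}}{\left(3 + 8\right)^{2}} O = \frac{\left(5 + 64 + 32\right)^{2}}{121} O = \frac{101^{2}}{121} O = \frac{1}{121} \cdot 10201 O = \frac{10201 O}{121}$)
$I{\left(4 \right)} u{\left(1 \right)} = \frac{1}{4} \cdot 4 \cdot \frac{10201}{121} \cdot 1 = 1 \cdot \frac{10201}{121} = \frac{10201}{121}$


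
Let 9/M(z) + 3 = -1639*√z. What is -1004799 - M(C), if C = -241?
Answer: 3*(-548955187*√241 + 1004796*I)/(-3*I + 1639*√241) ≈ -1.0048e+6 - 0.00035375*I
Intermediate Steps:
M(z) = 9/(-3 - 1639*√z)
-1004799 - M(C) = -1004799 - (-9)/(3 + 1639*√(-241)) = -1004799 - (-9)/(3 + 1639*(I*√241)) = -1004799 - (-9)/(3 + 1639*I*√241) = -1004799 + 9/(3 + 1639*I*√241)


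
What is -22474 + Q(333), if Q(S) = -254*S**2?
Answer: -28188280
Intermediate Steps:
-22474 + Q(333) = -22474 - 254*333**2 = -22474 - 254*110889 = -22474 - 28165806 = -28188280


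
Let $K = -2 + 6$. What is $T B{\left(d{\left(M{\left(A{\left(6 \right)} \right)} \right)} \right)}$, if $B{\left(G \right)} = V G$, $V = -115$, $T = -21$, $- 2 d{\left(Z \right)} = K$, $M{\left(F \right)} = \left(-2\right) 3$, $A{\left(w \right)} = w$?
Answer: $-4830$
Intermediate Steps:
$K = 4$
$M{\left(F \right)} = -6$
$d{\left(Z \right)} = -2$ ($d{\left(Z \right)} = \left(- \frac{1}{2}\right) 4 = -2$)
$B{\left(G \right)} = - 115 G$
$T B{\left(d{\left(M{\left(A{\left(6 \right)} \right)} \right)} \right)} = - 21 \left(\left(-115\right) \left(-2\right)\right) = \left(-21\right) 230 = -4830$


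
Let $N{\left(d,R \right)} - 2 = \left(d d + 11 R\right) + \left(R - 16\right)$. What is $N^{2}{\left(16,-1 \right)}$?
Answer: $52900$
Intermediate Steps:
$N{\left(d,R \right)} = -14 + d^{2} + 12 R$ ($N{\left(d,R \right)} = 2 + \left(\left(d d + 11 R\right) + \left(R - 16\right)\right) = 2 + \left(\left(d^{2} + 11 R\right) + \left(-16 + R\right)\right) = 2 + \left(-16 + d^{2} + 12 R\right) = -14 + d^{2} + 12 R$)
$N^{2}{\left(16,-1 \right)} = \left(-14 + 16^{2} + 12 \left(-1\right)\right)^{2} = \left(-14 + 256 - 12\right)^{2} = 230^{2} = 52900$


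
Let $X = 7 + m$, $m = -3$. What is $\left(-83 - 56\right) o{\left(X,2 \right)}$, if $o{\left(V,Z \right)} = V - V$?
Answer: $0$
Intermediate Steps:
$X = 4$ ($X = 7 - 3 = 4$)
$o{\left(V,Z \right)} = 0$
$\left(-83 - 56\right) o{\left(X,2 \right)} = \left(-83 - 56\right) 0 = \left(-139\right) 0 = 0$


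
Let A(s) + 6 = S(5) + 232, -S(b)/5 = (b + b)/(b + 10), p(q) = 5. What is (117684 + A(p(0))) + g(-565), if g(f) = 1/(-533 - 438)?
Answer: 343462117/2913 ≈ 1.1791e+5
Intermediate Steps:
S(b) = -10*b/(10 + b) (S(b) = -5*(b + b)/(b + 10) = -5*2*b/(10 + b) = -10*b/(10 + b))
A(s) = 668/3 (A(s) = -6 + (-10*5/(10 + 5) + 232) = -6 + (-10*5/15 + 232) = -6 + (-10*5*1/15 + 232) = -6 + (-10/3 + 232) = -6 + 686/3 = 668/3)
g(f) = -1/971 (g(f) = 1/(-971) = -1/971)
(117684 + A(p(0))) + g(-565) = (117684 + 668/3) - 1/971 = 353720/3 - 1/971 = 343462117/2913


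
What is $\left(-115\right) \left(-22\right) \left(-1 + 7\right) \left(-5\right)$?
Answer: $-75900$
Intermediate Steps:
$\left(-115\right) \left(-22\right) \left(-1 + 7\right) \left(-5\right) = 2530 \cdot 6 \left(-5\right) = 2530 \left(-30\right) = -75900$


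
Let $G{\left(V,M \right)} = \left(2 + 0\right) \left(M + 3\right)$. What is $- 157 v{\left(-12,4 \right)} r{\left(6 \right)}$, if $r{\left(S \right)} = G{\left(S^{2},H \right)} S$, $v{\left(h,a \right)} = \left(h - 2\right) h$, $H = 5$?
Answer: $-2532096$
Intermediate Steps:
$v{\left(h,a \right)} = h \left(-2 + h\right)$ ($v{\left(h,a \right)} = \left(-2 + h\right) h = h \left(-2 + h\right)$)
$G{\left(V,M \right)} = 6 + 2 M$ ($G{\left(V,M \right)} = 2 \left(3 + M\right) = 6 + 2 M$)
$r{\left(S \right)} = 16 S$ ($r{\left(S \right)} = \left(6 + 2 \cdot 5\right) S = \left(6 + 10\right) S = 16 S$)
$- 157 v{\left(-12,4 \right)} r{\left(6 \right)} = - 157 \left(- 12 \left(-2 - 12\right)\right) 16 \cdot 6 = - 157 \left(\left(-12\right) \left(-14\right)\right) 96 = \left(-157\right) 168 \cdot 96 = \left(-26376\right) 96 = -2532096$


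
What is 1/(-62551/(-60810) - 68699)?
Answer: -60810/4177523639 ≈ -1.4556e-5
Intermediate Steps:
1/(-62551/(-60810) - 68699) = 1/(-62551*(-1/60810) - 68699) = 1/(62551/60810 - 68699) = 1/(-4177523639/60810) = -60810/4177523639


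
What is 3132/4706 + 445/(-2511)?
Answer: 2885141/5908383 ≈ 0.48831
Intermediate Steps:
3132/4706 + 445/(-2511) = 3132*(1/4706) + 445*(-1/2511) = 1566/2353 - 445/2511 = 2885141/5908383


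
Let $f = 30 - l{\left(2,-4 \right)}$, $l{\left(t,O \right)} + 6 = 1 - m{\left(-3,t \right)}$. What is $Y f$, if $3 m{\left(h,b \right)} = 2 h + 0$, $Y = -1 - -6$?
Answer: $165$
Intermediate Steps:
$Y = 5$ ($Y = -1 + 6 = 5$)
$m{\left(h,b \right)} = \frac{2 h}{3}$ ($m{\left(h,b \right)} = \frac{2 h + 0}{3} = \frac{2 h}{3}$)
$l{\left(t,O \right)} = -3$ ($l{\left(t,O \right)} = -6 - \left(-1 + \frac{2}{3} \left(-3\right)\right) = -6 + \left(1 - -2\right) = -6 + \left(1 + 2\right) = -6 + 3 = -3$)
$f = 33$ ($f = 30 - -3 = 30 + 3 = 33$)
$Y f = 5 \cdot 33 = 165$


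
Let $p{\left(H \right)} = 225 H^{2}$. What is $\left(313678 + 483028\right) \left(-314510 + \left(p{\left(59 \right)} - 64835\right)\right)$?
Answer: $321773619280$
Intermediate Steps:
$\left(313678 + 483028\right) \left(-314510 + \left(p{\left(59 \right)} - 64835\right)\right) = \left(313678 + 483028\right) \left(-314510 - \left(64835 - 225 \cdot 59^{2}\right)\right) = 796706 \left(-314510 + \left(225 \cdot 3481 - 64835\right)\right) = 796706 \left(-314510 + \left(783225 - 64835\right)\right) = 796706 \left(-314510 + 718390\right) = 796706 \cdot 403880 = 321773619280$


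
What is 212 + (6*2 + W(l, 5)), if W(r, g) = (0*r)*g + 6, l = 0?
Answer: 230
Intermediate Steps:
W(r, g) = 6 (W(r, g) = 0*g + 6 = 0 + 6 = 6)
212 + (6*2 + W(l, 5)) = 212 + (6*2 + 6) = 212 + (12 + 6) = 212 + 18 = 230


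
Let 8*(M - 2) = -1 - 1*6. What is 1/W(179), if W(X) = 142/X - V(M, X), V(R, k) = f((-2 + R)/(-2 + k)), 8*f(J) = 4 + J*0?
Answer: 358/105 ≈ 3.4095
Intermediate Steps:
f(J) = ½ (f(J) = (4 + J*0)/8 = (4 + 0)/8 = (⅛)*4 = ½)
M = 9/8 (M = 2 + (-1 - 1*6)/8 = 2 + (-1 - 6)/8 = 2 + (⅛)*(-7) = 2 - 7/8 = 9/8 ≈ 1.1250)
V(R, k) = ½
W(X) = -½ + 142/X (W(X) = 142/X - 1*½ = 142/X - ½ = -½ + 142/X)
1/W(179) = 1/((½)*(284 - 1*179)/179) = 1/((½)*(1/179)*(284 - 179)) = 1/((½)*(1/179)*105) = 1/(105/358) = 358/105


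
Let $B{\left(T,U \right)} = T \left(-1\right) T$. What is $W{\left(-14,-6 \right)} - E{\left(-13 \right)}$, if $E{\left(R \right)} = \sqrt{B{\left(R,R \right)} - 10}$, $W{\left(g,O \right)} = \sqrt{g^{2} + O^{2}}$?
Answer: $2 \sqrt{58} - i \sqrt{179} \approx 15.232 - 13.379 i$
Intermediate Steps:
$W{\left(g,O \right)} = \sqrt{O^{2} + g^{2}}$
$B{\left(T,U \right)} = - T^{2}$ ($B{\left(T,U \right)} = - T T = - T^{2}$)
$E{\left(R \right)} = \sqrt{-10 - R^{2}}$ ($E{\left(R \right)} = \sqrt{- R^{2} - 10} = \sqrt{-10 - R^{2}}$)
$W{\left(-14,-6 \right)} - E{\left(-13 \right)} = \sqrt{\left(-6\right)^{2} + \left(-14\right)^{2}} - \sqrt{-10 - \left(-13\right)^{2}} = \sqrt{36 + 196} - \sqrt{-10 - 169} = \sqrt{232} - \sqrt{-10 - 169} = 2 \sqrt{58} - \sqrt{-179} = 2 \sqrt{58} - i \sqrt{179}$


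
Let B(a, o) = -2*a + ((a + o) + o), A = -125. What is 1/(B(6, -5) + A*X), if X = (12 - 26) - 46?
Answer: 1/7484 ≈ 0.00013362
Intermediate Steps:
B(a, o) = -a + 2*o (B(a, o) = -2*a + (a + 2*o) = -a + 2*o)
X = -60 (X = -14 - 46 = -60)
1/(B(6, -5) + A*X) = 1/((-1*6 + 2*(-5)) - 125*(-60)) = 1/((-6 - 10) + 7500) = 1/(-16 + 7500) = 1/7484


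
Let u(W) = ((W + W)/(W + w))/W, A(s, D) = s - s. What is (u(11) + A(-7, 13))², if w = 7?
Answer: 1/81 ≈ 0.012346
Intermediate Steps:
A(s, D) = 0
u(W) = 2/(7 + W) (u(W) = ((W + W)/(W + 7))/W = ((2*W)/(7 + W))/W = (2*W/(7 + W))/W = 2/(7 + W))
(u(11) + A(-7, 13))² = (2/(7 + 11) + 0)² = (2/18 + 0)² = (2*(1/18) + 0)² = (⅑ + 0)² = (⅑)² = 1/81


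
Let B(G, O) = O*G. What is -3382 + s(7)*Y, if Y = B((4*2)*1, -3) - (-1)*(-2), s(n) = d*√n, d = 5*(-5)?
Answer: -3382 + 650*√7 ≈ -1662.3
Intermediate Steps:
d = -25
B(G, O) = G*O
s(n) = -25*√n
Y = -26 (Y = ((4*2)*1)*(-3) - (-1)*(-2) = (8*1)*(-3) - 1*2 = 8*(-3) - 2 = -24 - 2 = -26)
-3382 + s(7)*Y = -3382 - 25*√7*(-26) = -3382 + 650*√7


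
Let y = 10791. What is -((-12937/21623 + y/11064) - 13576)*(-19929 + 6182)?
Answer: -14882454431223303/79745624 ≈ -1.8662e+8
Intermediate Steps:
-((-12937/21623 + y/11064) - 13576)*(-19929 + 6182) = -((-12937/21623 + 10791/11064) - 13576)*(-19929 + 6182) = -((-12937*1/21623 + 10791*(1/11064)) - 13576)*(-13747) = -((-12937/21623 + 3597/3688) - 13576)*(-13747) = -(30066275/79745624 - 13576)*(-13747) = -(-1082596525149)*(-13747)/79745624 = -1*14882454431223303/79745624 = -14882454431223303/79745624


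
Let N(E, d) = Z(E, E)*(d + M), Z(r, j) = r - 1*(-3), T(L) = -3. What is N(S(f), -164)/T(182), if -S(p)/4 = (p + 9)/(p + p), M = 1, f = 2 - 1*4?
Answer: 1630/3 ≈ 543.33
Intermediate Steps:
f = -2 (f = 2 - 4 = -2)
Z(r, j) = 3 + r (Z(r, j) = r + 3 = 3 + r)
S(p) = -2*(9 + p)/p (S(p) = -4*(p + 9)/(p + p) = -4*(9 + p)/(2*p) = -4*(9 + p)*1/(2*p) = -2*(9 + p)/p)
N(E, d) = (1 + d)*(3 + E) (N(E, d) = (3 + E)*(d + 1) = (3 + E)*(1 + d) = (1 + d)*(3 + E))
N(S(f), -164)/T(182) = ((1 - 164)*(3 + (-2 - 18/(-2))))/(-3) = -163*(3 + (-2 - 18*(-½)))*(-⅓) = -163*(3 + (-2 + 9))*(-⅓) = -163*(3 + 7)*(-⅓) = -163*10*(-⅓) = -1630*(-⅓) = 1630/3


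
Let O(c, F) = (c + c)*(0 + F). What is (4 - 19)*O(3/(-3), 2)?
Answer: 60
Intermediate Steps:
O(c, F) = 2*F*c (O(c, F) = (2*c)*F = 2*F*c)
(4 - 19)*O(3/(-3), 2) = (4 - 19)*(2*2*(3/(-3))) = -30*2*3*(-⅓) = -30*2*(-1) = -15*(-4) = 60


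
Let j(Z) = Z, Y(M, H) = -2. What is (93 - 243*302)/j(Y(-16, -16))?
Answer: 73293/2 ≈ 36647.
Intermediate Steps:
(93 - 243*302)/j(Y(-16, -16)) = (93 - 243*302)/(-2) = (93 - 73386)*(-½) = -73293*(-½) = 73293/2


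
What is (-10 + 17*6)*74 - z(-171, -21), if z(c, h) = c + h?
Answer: 7000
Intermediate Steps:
(-10 + 17*6)*74 - z(-171, -21) = (-10 + 17*6)*74 - (-171 - 21) = (-10 + 102)*74 - 1*(-192) = 92*74 + 192 = 6808 + 192 = 7000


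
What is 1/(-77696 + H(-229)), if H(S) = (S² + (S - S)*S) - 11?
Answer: -1/25266 ≈ -3.9579e-5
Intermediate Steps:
H(S) = -11 + S² (H(S) = (S² + 0*S) - 11 = (S² + 0) - 11 = S² - 11 = -11 + S²)
1/(-77696 + H(-229)) = 1/(-77696 + (-11 + (-229)²)) = 1/(-77696 + (-11 + 52441)) = 1/(-77696 + 52430) = 1/(-25266) = -1/25266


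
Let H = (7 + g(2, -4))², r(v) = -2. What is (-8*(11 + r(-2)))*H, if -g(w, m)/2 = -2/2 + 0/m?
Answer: -5832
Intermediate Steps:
g(w, m) = 2 (g(w, m) = -2*(-2/2 + 0/m) = -2*(-2*½ + 0) = -2*(-1 + 0) = -2*(-1) = 2)
H = 81 (H = (7 + 2)² = 9² = 81)
(-8*(11 + r(-2)))*H = -8*(11 - 2)*81 = -8*9*81 = -72*81 = -5832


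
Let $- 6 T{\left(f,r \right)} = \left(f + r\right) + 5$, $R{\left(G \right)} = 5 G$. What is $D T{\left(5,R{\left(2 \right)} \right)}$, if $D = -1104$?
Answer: $3680$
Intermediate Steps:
$T{\left(f,r \right)} = - \frac{5}{6} - \frac{f}{6} - \frac{r}{6}$ ($T{\left(f,r \right)} = - \frac{\left(f + r\right) + 5}{6} = - \frac{5 + f + r}{6} = - \frac{5}{6} - \frac{f}{6} - \frac{r}{6}$)
$D T{\left(5,R{\left(2 \right)} \right)} = - 1104 \left(- \frac{5}{6} - \frac{5}{6} - \frac{5 \cdot 2}{6}\right) = - 1104 \left(- \frac{5}{6} - \frac{5}{6} - \frac{5}{3}\right) = \left(-1104\right) \left(- \frac{10}{3}\right) = 3680$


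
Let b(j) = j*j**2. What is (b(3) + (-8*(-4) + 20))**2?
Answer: 6241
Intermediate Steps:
b(j) = j**3
(b(3) + (-8*(-4) + 20))**2 = (3**3 + (-8*(-4) + 20))**2 = (27 + (32 + 20))**2 = (27 + 52)**2 = 79**2 = 6241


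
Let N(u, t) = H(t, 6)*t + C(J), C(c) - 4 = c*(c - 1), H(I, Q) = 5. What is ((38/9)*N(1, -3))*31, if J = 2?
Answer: -1178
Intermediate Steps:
C(c) = 4 + c*(-1 + c) (C(c) = 4 + c*(c - 1) = 4 + c*(-1 + c))
N(u, t) = 6 + 5*t (N(u, t) = 5*t + (4 + 2² - 1*2) = 5*t + (4 + 4 - 2) = 5*t + 6 = 6 + 5*t)
((38/9)*N(1, -3))*31 = ((38/9)*(6 + 5*(-3)))*31 = ((38*(⅑))*(6 - 15))*31 = ((38/9)*(-9))*31 = -38*31 = -1178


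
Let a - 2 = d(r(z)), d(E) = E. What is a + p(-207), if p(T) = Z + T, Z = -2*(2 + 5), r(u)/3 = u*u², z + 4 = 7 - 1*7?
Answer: -411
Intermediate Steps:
z = -4 (z = -4 + (7 - 1*7) = -4 + (7 - 7) = -4 + 0 = -4)
r(u) = 3*u³ (r(u) = 3*(u*u²) = 3*u³)
Z = -14 (Z = -2*7 = -14)
a = -190 (a = 2 + 3*(-4)³ = 2 + 3*(-64) = 2 - 192 = -190)
p(T) = -14 + T
a + p(-207) = -190 + (-14 - 207) = -190 - 221 = -411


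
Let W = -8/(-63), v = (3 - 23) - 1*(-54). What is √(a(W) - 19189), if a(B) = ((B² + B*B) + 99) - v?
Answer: 2*I*√18975757/63 ≈ 138.29*I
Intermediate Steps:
v = 34 (v = -20 + 54 = 34)
W = 8/63 (W = -8*(-1/63) = 8/63 ≈ 0.12698)
a(B) = 65 + 2*B² (a(B) = ((B² + B*B) + 99) - 1*34 = ((B² + B²) + 99) - 34 = (2*B² + 99) - 34 = (99 + 2*B²) - 34 = 65 + 2*B²)
√(a(W) - 19189) = √((65 + 2*(8/63)²) - 19189) = √((65 + 2*(64/3969)) - 19189) = √((65 + 128/3969) - 19189) = √(258113/3969 - 19189) = √(-75903028/3969) = 2*I*√18975757/63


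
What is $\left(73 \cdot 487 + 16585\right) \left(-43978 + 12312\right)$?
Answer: $-1650938576$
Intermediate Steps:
$\left(73 \cdot 487 + 16585\right) \left(-43978 + 12312\right) = \left(35551 + 16585\right) \left(-31666\right) = 52136 \left(-31666\right) = -1650938576$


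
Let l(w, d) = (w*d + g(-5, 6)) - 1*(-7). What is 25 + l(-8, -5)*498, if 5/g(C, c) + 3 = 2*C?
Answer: 302113/13 ≈ 23239.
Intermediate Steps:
g(C, c) = 5/(-3 + 2*C)
l(w, d) = 86/13 + d*w (l(w, d) = (w*d + 5/(-3 + 2*(-5))) - 1*(-7) = (d*w + 5/(-3 - 10)) + 7 = (d*w + 5/(-13)) + 7 = (d*w + 5*(-1/13)) + 7 = (d*w - 5/13) + 7 = (-5/13 + d*w) + 7 = 86/13 + d*w)
25 + l(-8, -5)*498 = 25 + (86/13 - 5*(-8))*498 = 25 + (86/13 + 40)*498 = 25 + (606/13)*498 = 25 + 301788/13 = 302113/13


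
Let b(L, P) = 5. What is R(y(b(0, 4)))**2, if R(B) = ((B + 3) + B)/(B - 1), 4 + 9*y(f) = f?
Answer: 841/64 ≈ 13.141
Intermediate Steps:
y(f) = -4/9 + f/9
R(B) = (3 + 2*B)/(-1 + B) (R(B) = ((3 + B) + B)/(-1 + B) = (3 + 2*B)/(-1 + B))
R(y(b(0, 4)))**2 = ((3 + 2*(-4/9 + (1/9)*5))/(-1 + (-4/9 + (1/9)*5)))**2 = ((3 + 2*(-4/9 + 5/9))/(-1 + (-4/9 + 5/9)))**2 = ((3 + 2*(1/9))/(-1 + 1/9))**2 = ((3 + 2/9)/(-8/9))**2 = (-9/8*29/9)**2 = (-29/8)**2 = 841/64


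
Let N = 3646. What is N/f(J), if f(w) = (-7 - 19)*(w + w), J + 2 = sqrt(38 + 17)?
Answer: -1823/663 - 1823*sqrt(55)/1326 ≈ -12.945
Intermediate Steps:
J = -2 + sqrt(55) (J = -2 + sqrt(38 + 17) = -2 + sqrt(55) ≈ 5.4162)
f(w) = -52*w
N/f(J) = 3646/((-52*(-2 + sqrt(55)))) = 3646/(104 - 52*sqrt(55))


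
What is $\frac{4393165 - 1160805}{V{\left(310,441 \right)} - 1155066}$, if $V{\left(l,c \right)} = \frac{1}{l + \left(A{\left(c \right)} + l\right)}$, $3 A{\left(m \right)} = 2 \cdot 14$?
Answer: $- \frac{1220539136}{436152921} \approx -2.7984$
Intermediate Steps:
$A{\left(m \right)} = \frac{28}{3}$ ($A{\left(m \right)} = \frac{2 \cdot 14}{3} = \frac{1}{3} \cdot 28 = \frac{28}{3}$)
$V{\left(l,c \right)} = \frac{1}{\frac{28}{3} + 2 l}$ ($V{\left(l,c \right)} = \frac{1}{l + \left(\frac{28}{3} + l\right)} = \frac{1}{\frac{28}{3} + 2 l}$)
$\frac{4393165 - 1160805}{V{\left(310,441 \right)} - 1155066} = \frac{4393165 - 1160805}{\frac{3}{2 \left(14 + 3 \cdot 310\right)} - 1155066} = \frac{3232360}{\frac{3}{2 \left(14 + 930\right)} - 1155066} = \frac{3232360}{\frac{3}{2 \cdot 944} - 1155066} = \frac{3232360}{\frac{3}{2} \cdot \frac{1}{944} - 1155066} = \frac{3232360}{\frac{3}{1888} - 1155066} = \frac{3232360}{- \frac{2180764605}{1888}} = 3232360 \left(- \frac{1888}{2180764605}\right) = - \frac{1220539136}{436152921}$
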